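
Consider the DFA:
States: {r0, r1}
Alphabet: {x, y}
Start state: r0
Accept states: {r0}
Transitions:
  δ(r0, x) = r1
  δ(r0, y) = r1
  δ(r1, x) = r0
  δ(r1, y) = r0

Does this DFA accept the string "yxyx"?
Processing string "yxyx":
  r0 --y--> r1
  r1 --x--> r0
  r0 --y--> r1
  r1 --x--> r0
Final state: r0
Accept states: {r0}
Yes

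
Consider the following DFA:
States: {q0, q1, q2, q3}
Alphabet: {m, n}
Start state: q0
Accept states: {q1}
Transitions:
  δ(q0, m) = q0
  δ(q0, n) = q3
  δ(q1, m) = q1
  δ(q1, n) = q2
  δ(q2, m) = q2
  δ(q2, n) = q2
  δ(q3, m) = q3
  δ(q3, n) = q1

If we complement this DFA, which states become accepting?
Complement accept states = All states \ Original accept states
= {q0, q1, q2, q3} \ {q1}
{q0, q2, q3}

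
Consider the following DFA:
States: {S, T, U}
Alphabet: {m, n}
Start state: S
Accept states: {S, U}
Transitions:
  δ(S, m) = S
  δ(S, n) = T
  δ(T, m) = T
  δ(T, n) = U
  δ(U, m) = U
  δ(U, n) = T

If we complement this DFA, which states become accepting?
Complement accept states = All states \ Original accept states
= {S, T, U} \ {S, U}
{T}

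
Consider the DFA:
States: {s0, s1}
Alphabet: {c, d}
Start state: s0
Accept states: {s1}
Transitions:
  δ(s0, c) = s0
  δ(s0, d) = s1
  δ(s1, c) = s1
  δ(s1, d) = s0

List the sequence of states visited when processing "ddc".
read 'd': s0 → s1
  read 'd': s1 → s0
  read 'c': s0 → s0
s0 -> s1 -> s0 -> s0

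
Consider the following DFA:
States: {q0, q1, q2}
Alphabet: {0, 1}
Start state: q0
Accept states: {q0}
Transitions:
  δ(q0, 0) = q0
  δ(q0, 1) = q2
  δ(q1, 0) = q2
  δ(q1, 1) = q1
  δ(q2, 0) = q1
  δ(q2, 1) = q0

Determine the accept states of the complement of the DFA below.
Complement accept states = All states \ Original accept states
= {q0, q1, q2} \ {q0}
{q1, q2}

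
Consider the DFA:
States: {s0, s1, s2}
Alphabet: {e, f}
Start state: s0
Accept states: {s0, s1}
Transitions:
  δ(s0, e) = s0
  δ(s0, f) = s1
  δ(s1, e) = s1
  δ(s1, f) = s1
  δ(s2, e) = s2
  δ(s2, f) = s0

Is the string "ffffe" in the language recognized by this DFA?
Processing string "ffffe":
  s0 --f--> s1
  s1 --f--> s1
  s1 --f--> s1
  s1 --f--> s1
  s1 --e--> s1
Final state: s1
Accept states: {s0, s1}
Yes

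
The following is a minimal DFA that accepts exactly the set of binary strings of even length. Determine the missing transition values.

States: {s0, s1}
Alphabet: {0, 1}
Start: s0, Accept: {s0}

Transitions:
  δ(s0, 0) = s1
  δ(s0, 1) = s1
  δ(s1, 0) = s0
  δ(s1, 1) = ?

From the language and accept set, identify what each state tracks — s0: even length so far; s1: odd length so far.
Each missing δ(q, a) is the state matching the new tracked value after reading a.
δ(s1, 1) = s0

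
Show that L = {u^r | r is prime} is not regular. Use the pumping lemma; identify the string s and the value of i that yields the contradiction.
Assume L is regular with pumping length p. Idea: pumping by a suitable count produces a composite length.
Let q be a prime with q ≥ p and choose s = u^q ∈ L. By the pumping lemma, s = xyz with |xy| ≤ p, |y| = k ≥ 1. Take i = q+1: |xy^(q+1)z| = q + q·k = q(1+k). Since q ≥ 2 and 1+k ≥ 2, q(1+k) is composite, so xy^(q+1)z ∉ L.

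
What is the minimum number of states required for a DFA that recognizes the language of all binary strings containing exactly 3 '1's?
By Myhill–Nerode, count the distinguishable equivalence classes: 5 classes — having seen 0, 1, …, 3, or >3 copies of '1'; the count-3 class is the only accepting one and >3 is dead.
5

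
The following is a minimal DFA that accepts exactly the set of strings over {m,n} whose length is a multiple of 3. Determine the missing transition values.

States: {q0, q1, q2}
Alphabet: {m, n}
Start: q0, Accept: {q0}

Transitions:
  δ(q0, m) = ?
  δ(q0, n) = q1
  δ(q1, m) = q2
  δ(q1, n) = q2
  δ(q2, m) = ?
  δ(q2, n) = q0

From the language and accept set, identify what each state tracks — q0: length ≡ 0 (mod 3); q1: length ≡ 1 (mod 3); q2: length ≡ 2 (mod 3).
Each missing δ(q, a) is the state matching the new tracked value after reading a.
δ(q0, m) = q1; δ(q2, m) = q0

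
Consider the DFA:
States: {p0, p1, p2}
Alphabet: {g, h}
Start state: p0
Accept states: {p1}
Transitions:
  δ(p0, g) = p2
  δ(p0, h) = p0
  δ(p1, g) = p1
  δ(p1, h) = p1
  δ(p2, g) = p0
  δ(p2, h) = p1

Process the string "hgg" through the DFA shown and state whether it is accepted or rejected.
Processing string "hgg":
  p0 --h--> p0
  p0 --g--> p2
  p2 --g--> p0
Final state: p0
Accept states: {p1}
No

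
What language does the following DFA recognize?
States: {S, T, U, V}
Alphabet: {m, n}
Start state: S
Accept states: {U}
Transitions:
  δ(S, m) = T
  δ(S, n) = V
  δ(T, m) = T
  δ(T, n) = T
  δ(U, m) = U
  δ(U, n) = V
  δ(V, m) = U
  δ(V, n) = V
Testing a few strings:
  'mmnm' → reject
  'm' → reject
  'mm' → reject
  'nmn' → reject
State roles: S=no input read; T=started with m (dead); U=started with n, last symbol m; V=started with n, last symbol n
All strings over {m,n} that start with n and end with m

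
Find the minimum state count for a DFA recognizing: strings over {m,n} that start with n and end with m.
By Myhill–Nerode, count the distinguishable equivalence classes: four classes — empty / starts-n-ends-n / starts-n-ends-m / starts-m (dead).
4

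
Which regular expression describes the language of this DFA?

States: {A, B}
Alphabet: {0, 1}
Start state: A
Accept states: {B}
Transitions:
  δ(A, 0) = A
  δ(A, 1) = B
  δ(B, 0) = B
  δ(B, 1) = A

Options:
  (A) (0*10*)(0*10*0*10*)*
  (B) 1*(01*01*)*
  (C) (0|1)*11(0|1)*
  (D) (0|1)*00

Check each option against the DFA on short strings; one disagreement eliminates an option:
  (A) (0*10*)(0*10*0*10*)*: agrees with the DFA on every string of length ≤ 6
  (B) 1*(01*01*)*: on ε the DFA stays in A and rejects (A ∉ Accept), but the regex matches it → eliminate
  (C) (0|1)*11(0|1)*: on '1' the DFA goes A → B and accepts (B ∈ Accept), but the regex does not match it → eliminate
  (D) (0|1)*00: on '1' the DFA goes A → B and accepts (B ∈ Accept), but the regex does not match it → eliminate
Only (A) is consistent with the DFA.
(A) (0*10*)(0*10*0*10*)*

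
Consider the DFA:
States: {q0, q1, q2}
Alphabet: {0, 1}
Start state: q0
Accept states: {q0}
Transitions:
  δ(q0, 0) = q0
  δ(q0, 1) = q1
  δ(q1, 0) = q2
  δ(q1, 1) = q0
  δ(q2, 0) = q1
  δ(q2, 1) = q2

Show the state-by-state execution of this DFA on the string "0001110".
read '0': q0 → q0
  read '0': q0 → q0
  read '0': q0 → q0
  read '1': q0 → q1
  read '1': q1 → q0
  read '1': q0 → q1
  read '0': q1 → q2
q0 -> q0 -> q0 -> q0 -> q1 -> q0 -> q1 -> q2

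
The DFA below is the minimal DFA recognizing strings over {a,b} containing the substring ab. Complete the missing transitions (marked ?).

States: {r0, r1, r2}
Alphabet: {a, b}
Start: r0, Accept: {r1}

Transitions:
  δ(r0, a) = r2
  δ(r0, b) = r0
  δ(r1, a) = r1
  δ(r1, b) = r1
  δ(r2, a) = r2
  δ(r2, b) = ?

From the language and accept set, identify what each state tracks — r0: no a seen yet; r1: substring ab seen; r2: seen a a, waiting for b.
Each missing δ(q, a) is the state matching the new tracked value after reading a.
δ(r2, b) = r1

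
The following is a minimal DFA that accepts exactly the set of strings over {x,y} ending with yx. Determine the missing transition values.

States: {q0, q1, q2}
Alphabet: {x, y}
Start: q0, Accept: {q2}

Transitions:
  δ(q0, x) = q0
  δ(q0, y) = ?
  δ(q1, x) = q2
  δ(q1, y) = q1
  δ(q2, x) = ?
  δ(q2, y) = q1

From the language and accept set, identify what each state tracks — q0: no suffix match; q1: one trailing y; q2: suffix is yx.
Each missing δ(q, a) is the state matching the new tracked value after reading a.
δ(q0, y) = q1; δ(q2, x) = q0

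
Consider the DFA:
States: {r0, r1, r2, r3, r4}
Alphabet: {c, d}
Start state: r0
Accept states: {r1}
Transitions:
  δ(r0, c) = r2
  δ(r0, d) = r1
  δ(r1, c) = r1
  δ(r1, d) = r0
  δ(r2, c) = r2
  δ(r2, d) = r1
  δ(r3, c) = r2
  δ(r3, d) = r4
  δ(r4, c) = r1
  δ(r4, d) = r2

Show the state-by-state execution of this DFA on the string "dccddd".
read 'd': r0 → r1
  read 'c': r1 → r1
  read 'c': r1 → r1
  read 'd': r1 → r0
  read 'd': r0 → r1
  read 'd': r1 → r0
r0 -> r1 -> r1 -> r1 -> r0 -> r1 -> r0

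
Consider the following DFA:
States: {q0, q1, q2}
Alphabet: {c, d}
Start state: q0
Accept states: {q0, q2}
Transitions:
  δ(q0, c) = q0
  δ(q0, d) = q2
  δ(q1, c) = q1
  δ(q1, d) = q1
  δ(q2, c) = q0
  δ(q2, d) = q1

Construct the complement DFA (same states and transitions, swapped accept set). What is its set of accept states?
Complement accept states = All states \ Original accept states
= {q0, q1, q2} \ {q0, q2}
{q1}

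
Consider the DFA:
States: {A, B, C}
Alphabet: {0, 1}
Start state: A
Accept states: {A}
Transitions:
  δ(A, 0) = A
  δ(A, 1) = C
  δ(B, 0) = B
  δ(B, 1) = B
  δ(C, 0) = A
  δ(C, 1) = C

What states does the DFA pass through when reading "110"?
read '1': A → C
  read '1': C → C
  read '0': C → A
A -> C -> C -> A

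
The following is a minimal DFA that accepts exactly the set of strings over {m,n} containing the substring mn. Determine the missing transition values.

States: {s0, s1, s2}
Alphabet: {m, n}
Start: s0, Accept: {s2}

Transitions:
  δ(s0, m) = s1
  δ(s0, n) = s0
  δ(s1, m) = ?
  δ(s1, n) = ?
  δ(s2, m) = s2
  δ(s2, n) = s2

From the language and accept set, identify what each state tracks — s0: no m seen yet; s1: seen a m, waiting for n; s2: substring mn seen.
Each missing δ(q, a) is the state matching the new tracked value after reading a.
δ(s1, m) = s1; δ(s1, n) = s2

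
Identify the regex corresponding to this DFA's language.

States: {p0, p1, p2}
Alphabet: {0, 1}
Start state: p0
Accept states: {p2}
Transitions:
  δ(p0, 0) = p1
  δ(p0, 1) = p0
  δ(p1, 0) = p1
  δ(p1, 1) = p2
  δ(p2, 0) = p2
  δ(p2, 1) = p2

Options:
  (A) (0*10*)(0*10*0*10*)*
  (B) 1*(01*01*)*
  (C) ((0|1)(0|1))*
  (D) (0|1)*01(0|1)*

Check each option against the DFA on short strings; one disagreement eliminates an option:
  (A) (0*10*)(0*10*0*10*)*: on '1' the DFA goes p0 → p0 and rejects (p0 ∉ Accept), but the regex matches it → eliminate
  (B) 1*(01*01*)*: on ε the DFA stays in p0 and rejects (p0 ∉ Accept), but the regex matches it → eliminate
  (C) ((0|1)(0|1))*: on ε the DFA stays in p0 and rejects (p0 ∉ Accept), but the regex matches it → eliminate
  (D) (0|1)*01(0|1)*: agrees with the DFA on every string of length ≤ 6
Only (D) is consistent with the DFA.
(D) (0|1)*01(0|1)*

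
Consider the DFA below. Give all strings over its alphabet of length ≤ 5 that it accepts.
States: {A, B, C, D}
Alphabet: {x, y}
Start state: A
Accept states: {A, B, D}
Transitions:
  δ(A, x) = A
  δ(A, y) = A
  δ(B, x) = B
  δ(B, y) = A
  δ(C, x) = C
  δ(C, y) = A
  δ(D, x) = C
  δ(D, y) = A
ε, x, y, xx, xy, yx, yy, xxx, xxy, xyx, xyy, yxx, yxy, yyx, yyy, xxxx, xxxy, xxyx, xxyy, xyxx, xyxy, xyyx, xyyy, yxxx, yxxy, yxyx, yxyy, yyxx, yyxy, yyyx, yyyy, xxxxx, xxxxy, xxxyx, xxxyy, xxyxx, xxyxy, xxyyx, xxyyy, xyxxx, xyxxy, xyxyx, xyxyy, xyyxx, xyyxy, xyyyx, xyyyy, yxxxx, yxxxy, yxxyx, yxxyy, yxyxx, yxyxy, yxyyx, yxyyy, yyxxx, yyxxy, yyxyx, yyxyy, yyyxx, yyyxy, yyyyx, yyyyy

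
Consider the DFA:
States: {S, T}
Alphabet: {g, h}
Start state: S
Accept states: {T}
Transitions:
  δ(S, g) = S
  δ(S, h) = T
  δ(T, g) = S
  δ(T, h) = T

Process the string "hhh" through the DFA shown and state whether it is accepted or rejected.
Processing string "hhh":
  S --h--> T
  T --h--> T
  T --h--> T
Final state: T
Accept states: {T}
Yes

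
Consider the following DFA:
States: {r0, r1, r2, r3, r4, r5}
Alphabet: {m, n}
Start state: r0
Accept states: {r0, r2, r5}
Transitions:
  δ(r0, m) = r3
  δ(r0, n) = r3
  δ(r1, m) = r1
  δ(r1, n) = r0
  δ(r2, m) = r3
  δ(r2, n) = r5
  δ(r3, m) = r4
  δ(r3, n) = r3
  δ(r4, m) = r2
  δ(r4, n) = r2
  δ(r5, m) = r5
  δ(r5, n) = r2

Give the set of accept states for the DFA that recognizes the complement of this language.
Complement accept states = All states \ Original accept states
= {r0, r1, r2, r3, r4, r5} \ {r0, r2, r5}
{r1, r3, r4}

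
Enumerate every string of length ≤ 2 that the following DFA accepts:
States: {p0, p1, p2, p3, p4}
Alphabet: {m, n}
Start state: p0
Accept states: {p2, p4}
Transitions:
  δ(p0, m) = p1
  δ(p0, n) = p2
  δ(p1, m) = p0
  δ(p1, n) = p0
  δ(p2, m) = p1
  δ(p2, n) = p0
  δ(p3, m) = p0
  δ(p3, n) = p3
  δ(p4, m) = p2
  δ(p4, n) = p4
n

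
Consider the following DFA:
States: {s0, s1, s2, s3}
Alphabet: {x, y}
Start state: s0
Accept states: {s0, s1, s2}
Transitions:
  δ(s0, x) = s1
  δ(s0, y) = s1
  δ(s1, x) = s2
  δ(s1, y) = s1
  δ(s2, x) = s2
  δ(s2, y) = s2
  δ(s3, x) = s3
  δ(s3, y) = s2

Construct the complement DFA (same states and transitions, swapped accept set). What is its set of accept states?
Complement accept states = All states \ Original accept states
= {s0, s1, s2, s3} \ {s0, s1, s2}
{s3}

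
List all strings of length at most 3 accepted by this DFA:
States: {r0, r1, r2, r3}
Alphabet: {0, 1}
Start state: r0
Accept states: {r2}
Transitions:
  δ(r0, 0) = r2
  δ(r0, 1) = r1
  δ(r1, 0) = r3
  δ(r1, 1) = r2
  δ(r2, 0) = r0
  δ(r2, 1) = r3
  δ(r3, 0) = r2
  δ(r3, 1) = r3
0, 11, 000, 010, 100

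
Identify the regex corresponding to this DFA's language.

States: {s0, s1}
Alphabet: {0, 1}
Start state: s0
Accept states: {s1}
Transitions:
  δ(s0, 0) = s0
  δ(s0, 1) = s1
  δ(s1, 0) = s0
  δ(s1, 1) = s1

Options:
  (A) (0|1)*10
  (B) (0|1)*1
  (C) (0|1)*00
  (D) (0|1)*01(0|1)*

Check each option against the DFA on short strings; one disagreement eliminates an option:
  (A) (0|1)*10: on '1' the DFA goes s0 → s1 and accepts (s1 ∈ Accept), but the regex does not match it → eliminate
  (B) (0|1)*1: agrees with the DFA on every string of length ≤ 6
  (C) (0|1)*00: on '1' the DFA goes s0 → s1 and accepts (s1 ∈ Accept), but the regex does not match it → eliminate
  (D) (0|1)*01(0|1)*: on '1' the DFA goes s0 → s1 and accepts (s1 ∈ Accept), but the regex does not match it → eliminate
Only (B) is consistent with the DFA.
(B) (0|1)*1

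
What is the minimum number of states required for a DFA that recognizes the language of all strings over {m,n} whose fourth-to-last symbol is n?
By Myhill–Nerode, count the distinguishable equivalence classes: 2^4 = 16 classes — the DFA must remember the last 4 symbols read; every pair of distinct length-4 suffixes is distinguishable by some continuation.
16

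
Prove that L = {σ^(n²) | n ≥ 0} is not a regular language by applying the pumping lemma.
Assume L is regular with pumping length p. Idea: pumping adds a fixed amount, but gaps between consecutive squares grow.
Choose s = σ^(p²) (length p² ≥ p). By the pumping lemma, s = xyz with |xy| ≤ p, |y| > 0, so |y| = k with 1 ≤ k ≤ p. Then |xy²z| = p²+k. Since p² < p²+k ≤ p²+p < (p+1)², the length p²+k lies strictly between consecutive squares, so it is not a perfect square and xy²z ∉ L.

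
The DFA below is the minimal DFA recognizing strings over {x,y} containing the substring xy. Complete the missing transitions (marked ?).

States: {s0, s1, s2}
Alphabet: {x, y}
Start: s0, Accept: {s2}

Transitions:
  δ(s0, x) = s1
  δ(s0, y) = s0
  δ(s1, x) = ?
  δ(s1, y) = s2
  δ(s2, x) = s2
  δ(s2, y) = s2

From the language and accept set, identify what each state tracks — s0: no x seen yet; s1: seen a x, waiting for y; s2: substring xy seen.
Each missing δ(q, a) is the state matching the new tracked value after reading a.
δ(s1, x) = s1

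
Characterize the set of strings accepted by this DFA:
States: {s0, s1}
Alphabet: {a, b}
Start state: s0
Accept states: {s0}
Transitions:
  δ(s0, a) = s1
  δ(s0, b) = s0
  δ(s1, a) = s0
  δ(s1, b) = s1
Testing a few strings:
  'a' → reject
  'abb' → reject
  'ba' → reject
  'bba' → reject
State roles: s0=even number of a's so far; s1=odd number of a's so far
All strings over {a,b} with an even number of a's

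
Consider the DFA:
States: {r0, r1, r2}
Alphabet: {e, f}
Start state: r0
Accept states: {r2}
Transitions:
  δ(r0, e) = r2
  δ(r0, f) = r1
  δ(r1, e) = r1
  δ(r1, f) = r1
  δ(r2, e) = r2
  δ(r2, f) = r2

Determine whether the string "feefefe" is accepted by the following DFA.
Processing string "feefefe":
  r0 --f--> r1
  r1 --e--> r1
  r1 --e--> r1
  r1 --f--> r1
  r1 --e--> r1
  r1 --f--> r1
  r1 --e--> r1
Final state: r1
Accept states: {r2}
No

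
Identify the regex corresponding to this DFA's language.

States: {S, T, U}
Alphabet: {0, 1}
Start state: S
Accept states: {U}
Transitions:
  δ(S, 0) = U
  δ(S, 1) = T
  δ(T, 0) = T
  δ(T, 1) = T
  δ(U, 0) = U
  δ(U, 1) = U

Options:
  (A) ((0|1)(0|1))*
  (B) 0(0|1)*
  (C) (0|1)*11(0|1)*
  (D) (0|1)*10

Check each option against the DFA on short strings; one disagreement eliminates an option:
  (A) ((0|1)(0|1))*: on ε the DFA stays in S and rejects (S ∉ Accept), but the regex matches it → eliminate
  (B) 0(0|1)*: agrees with the DFA on every string of length ≤ 6
  (C) (0|1)*11(0|1)*: on '0' the DFA goes S → U and accepts (U ∈ Accept), but the regex does not match it → eliminate
  (D) (0|1)*10: on '0' the DFA goes S → U and accepts (U ∈ Accept), but the regex does not match it → eliminate
Only (B) is consistent with the DFA.
(B) 0(0|1)*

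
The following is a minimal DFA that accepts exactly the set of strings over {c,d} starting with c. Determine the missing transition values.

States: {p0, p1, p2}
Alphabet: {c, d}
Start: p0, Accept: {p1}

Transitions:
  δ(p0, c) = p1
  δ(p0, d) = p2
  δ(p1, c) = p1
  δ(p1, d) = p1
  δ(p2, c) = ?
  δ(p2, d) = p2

From the language and accept set, identify what each state tracks — p0: no input read; p1: started with c; p2: started with d (dead).
Each missing δ(q, a) is the state matching the new tracked value after reading a.
δ(p2, c) = p2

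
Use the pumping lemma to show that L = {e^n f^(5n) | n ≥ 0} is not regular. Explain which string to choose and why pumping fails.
Assume L is regular with pumping length p. Idea: pumping the e-block breaks the 1:5 ratio.
Choose s = e^p f^(5p) (length 6p ≥ p). By the pumping lemma, s = xyz with |xy| ≤ p, |y| > 0, so y = e^k with k ≥ 1. Then xy²z = e^(p+k) f^(5p). For this to be in L we would need 5p = 5(p+k), i.e. 5k = 0, contradicting k ≥ 1. So xy²z ∉ L.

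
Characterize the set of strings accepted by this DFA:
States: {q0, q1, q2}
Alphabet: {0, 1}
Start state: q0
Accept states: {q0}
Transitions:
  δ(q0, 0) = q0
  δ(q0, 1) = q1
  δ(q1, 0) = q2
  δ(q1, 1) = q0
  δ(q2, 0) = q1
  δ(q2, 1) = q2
Testing a few strings:
  '11' → accept
  '1' → reject
  '0' → accept
  '10' → reject
State roles: q0=value ≡ 0 (mod 3); q1=value ≡ 1 (mod 3); q2=value ≡ 2 (mod 3)
All binary strings representing a multiple of 3 (read in base 2; leading zeros allowed and ε counts as 0)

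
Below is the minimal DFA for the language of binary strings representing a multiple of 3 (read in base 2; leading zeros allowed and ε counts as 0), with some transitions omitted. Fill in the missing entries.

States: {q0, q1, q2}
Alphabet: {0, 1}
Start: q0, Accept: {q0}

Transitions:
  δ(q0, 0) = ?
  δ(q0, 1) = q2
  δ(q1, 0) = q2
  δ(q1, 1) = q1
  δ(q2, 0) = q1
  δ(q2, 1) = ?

From the language and accept set, identify what each state tracks — q0: value ≡ 0 (mod 3); q1: value ≡ 2 (mod 3); q2: value ≡ 1 (mod 3).
Each missing δ(q, a) is the state matching the new tracked value after reading a.
δ(q0, 0) = q0; δ(q2, 1) = q0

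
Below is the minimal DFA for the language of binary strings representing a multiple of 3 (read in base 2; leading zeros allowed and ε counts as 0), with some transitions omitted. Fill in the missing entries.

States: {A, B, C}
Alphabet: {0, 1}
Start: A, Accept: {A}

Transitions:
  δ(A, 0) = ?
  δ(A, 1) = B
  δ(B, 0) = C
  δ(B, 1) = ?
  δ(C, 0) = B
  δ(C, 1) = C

From the language and accept set, identify what each state tracks — A: value ≡ 0 (mod 3); B: value ≡ 1 (mod 3); C: value ≡ 2 (mod 3).
Each missing δ(q, a) is the state matching the new tracked value after reading a.
δ(A, 0) = A; δ(B, 1) = A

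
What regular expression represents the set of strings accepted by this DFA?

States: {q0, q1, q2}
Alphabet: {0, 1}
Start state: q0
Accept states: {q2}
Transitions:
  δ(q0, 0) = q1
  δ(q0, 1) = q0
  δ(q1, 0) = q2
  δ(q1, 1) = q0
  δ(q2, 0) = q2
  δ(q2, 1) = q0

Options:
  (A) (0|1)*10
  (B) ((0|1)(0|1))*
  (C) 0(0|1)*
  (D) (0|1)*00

Check each option against the DFA on short strings; one disagreement eliminates an option:
  (A) (0|1)*10: on '00' the DFA goes q0 → q1 → q2 and accepts (q2 ∈ Accept), but the regex does not match it → eliminate
  (B) ((0|1)(0|1))*: on ε the DFA stays in q0 and rejects (q0 ∉ Accept), but the regex matches it → eliminate
  (C) 0(0|1)*: on '0' the DFA goes q0 → q1 and rejects (q1 ∉ Accept), but the regex matches it → eliminate
  (D) (0|1)*00: agrees with the DFA on every string of length ≤ 6
Only (D) is consistent with the DFA.
(D) (0|1)*00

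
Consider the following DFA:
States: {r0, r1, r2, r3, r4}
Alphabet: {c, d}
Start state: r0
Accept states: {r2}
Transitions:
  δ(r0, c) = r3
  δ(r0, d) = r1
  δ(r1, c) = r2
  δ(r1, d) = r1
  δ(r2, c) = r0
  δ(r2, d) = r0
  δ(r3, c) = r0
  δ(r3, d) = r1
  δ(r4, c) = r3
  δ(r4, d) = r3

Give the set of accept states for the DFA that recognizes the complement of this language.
Complement accept states = All states \ Original accept states
= {r0, r1, r2, r3, r4} \ {r2}
{r0, r1, r3, r4}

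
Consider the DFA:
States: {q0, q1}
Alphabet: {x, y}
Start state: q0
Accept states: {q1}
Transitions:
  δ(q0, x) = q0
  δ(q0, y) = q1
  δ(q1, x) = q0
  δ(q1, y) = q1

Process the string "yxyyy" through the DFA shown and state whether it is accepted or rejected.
Processing string "yxyyy":
  q0 --y--> q1
  q1 --x--> q0
  q0 --y--> q1
  q1 --y--> q1
  q1 --y--> q1
Final state: q1
Accept states: {q1}
Yes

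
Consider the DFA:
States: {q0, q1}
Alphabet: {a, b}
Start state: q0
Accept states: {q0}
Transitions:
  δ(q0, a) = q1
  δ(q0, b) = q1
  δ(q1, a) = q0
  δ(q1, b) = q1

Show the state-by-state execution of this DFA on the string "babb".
read 'b': q0 → q1
  read 'a': q1 → q0
  read 'b': q0 → q1
  read 'b': q1 → q1
q0 -> q1 -> q0 -> q1 -> q1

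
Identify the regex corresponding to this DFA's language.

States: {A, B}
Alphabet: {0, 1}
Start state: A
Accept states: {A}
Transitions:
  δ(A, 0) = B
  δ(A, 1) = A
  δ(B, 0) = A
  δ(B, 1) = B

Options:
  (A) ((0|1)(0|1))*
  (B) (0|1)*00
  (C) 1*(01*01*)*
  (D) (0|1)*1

Check each option against the DFA on short strings; one disagreement eliminates an option:
  (A) ((0|1)(0|1))*: on '1' the DFA goes A → A and accepts (A ∈ Accept), but the regex does not match it → eliminate
  (B) (0|1)*00: on ε the DFA stays in A and accepts (A ∈ Accept), but the regex does not match it → eliminate
  (C) 1*(01*01*)*: agrees with the DFA on every string of length ≤ 6
  (D) (0|1)*1: on ε the DFA stays in A and accepts (A ∈ Accept), but the regex does not match it → eliminate
Only (C) is consistent with the DFA.
(C) 1*(01*01*)*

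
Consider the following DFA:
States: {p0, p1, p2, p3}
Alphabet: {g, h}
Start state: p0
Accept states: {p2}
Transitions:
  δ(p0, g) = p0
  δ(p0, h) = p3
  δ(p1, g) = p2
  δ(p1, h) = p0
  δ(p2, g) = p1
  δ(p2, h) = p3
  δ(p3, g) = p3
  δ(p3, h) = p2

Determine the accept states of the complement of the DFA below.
Complement accept states = All states \ Original accept states
= {p0, p1, p2, p3} \ {p2}
{p0, p1, p3}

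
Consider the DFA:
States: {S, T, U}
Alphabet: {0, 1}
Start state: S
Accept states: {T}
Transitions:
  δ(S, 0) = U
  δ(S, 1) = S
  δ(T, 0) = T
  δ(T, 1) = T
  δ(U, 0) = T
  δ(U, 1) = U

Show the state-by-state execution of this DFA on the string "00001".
read '0': S → U
  read '0': U → T
  read '0': T → T
  read '0': T → T
  read '1': T → T
S -> U -> T -> T -> T -> T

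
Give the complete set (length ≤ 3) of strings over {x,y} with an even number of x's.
ε, y, xx, yy, xxy, xyx, yxx, yyy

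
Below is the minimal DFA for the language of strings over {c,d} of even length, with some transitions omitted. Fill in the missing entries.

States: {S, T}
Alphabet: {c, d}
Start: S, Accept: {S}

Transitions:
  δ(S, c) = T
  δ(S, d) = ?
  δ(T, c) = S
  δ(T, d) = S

From the language and accept set, identify what each state tracks — S: even length so far; T: odd length so far.
Each missing δ(q, a) is the state matching the new tracked value after reading a.
δ(S, d) = T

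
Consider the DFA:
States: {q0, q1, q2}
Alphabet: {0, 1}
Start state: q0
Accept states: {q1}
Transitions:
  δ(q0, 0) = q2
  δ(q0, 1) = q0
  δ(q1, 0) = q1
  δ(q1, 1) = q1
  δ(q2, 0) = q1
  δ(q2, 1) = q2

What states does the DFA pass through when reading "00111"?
read '0': q0 → q2
  read '0': q2 → q1
  read '1': q1 → q1
  read '1': q1 → q1
  read '1': q1 → q1
q0 -> q2 -> q1 -> q1 -> q1 -> q1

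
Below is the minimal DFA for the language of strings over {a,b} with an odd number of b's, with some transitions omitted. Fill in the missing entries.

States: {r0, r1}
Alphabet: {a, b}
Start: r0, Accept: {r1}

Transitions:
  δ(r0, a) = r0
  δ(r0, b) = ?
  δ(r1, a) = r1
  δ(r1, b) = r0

From the language and accept set, identify what each state tracks — r0: even number of b's so far; r1: odd number of b's so far.
Each missing δ(q, a) is the state matching the new tracked value after reading a.
δ(r0, b) = r1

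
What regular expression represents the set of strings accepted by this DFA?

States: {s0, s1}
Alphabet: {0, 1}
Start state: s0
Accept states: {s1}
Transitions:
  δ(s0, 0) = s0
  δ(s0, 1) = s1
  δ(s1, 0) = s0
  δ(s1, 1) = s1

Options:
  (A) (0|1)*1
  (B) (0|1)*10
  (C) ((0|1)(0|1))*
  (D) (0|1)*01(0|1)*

Check each option against the DFA on short strings; one disagreement eliminates an option:
  (A) (0|1)*1: agrees with the DFA on every string of length ≤ 6
  (B) (0|1)*10: on '1' the DFA goes s0 → s1 and accepts (s1 ∈ Accept), but the regex does not match it → eliminate
  (C) ((0|1)(0|1))*: on ε the DFA stays in s0 and rejects (s0 ∉ Accept), but the regex matches it → eliminate
  (D) (0|1)*01(0|1)*: on '1' the DFA goes s0 → s1 and accepts (s1 ∈ Accept), but the regex does not match it → eliminate
Only (A) is consistent with the DFA.
(A) (0|1)*1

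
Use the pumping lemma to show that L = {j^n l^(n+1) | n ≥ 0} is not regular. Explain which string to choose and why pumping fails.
Assume L is regular with pumping length p. Idea: pumping the j-block breaks the fixed offset of 1.
Choose s = j^p l^(p+1) ∈ L. By the pumping lemma, s = xyz with |xy| ≤ p, |y| > 0, so y = j^k with k ≥ 1. Then xy²z = j^(p+k) l^(p+1). For this to be in L we would need p+1 = (p+k)+1, i.e. k = 0, contradicting k ≥ 1. So xy²z ∉ L.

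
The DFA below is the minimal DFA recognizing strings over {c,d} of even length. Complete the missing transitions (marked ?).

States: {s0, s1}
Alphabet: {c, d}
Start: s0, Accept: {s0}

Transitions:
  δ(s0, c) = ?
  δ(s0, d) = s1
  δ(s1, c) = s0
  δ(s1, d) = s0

From the language and accept set, identify what each state tracks — s0: even length so far; s1: odd length so far.
Each missing δ(q, a) is the state matching the new tracked value after reading a.
δ(s0, c) = s1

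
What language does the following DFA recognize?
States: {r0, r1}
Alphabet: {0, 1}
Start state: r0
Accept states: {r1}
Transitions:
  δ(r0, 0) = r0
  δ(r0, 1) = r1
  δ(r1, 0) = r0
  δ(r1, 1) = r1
Testing a few strings:
  '1' → accept
  '01' → accept
  '11' → accept
  '001' → accept
State roles: r0=last symbol not 1; r1=last symbol is 1
All binary strings ending with 1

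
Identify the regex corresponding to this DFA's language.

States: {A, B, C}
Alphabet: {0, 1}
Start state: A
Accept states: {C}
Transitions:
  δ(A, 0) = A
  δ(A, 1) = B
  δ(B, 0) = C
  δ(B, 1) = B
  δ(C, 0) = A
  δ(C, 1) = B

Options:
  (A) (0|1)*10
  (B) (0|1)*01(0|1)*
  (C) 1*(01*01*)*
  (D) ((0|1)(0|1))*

Check each option against the DFA on short strings; one disagreement eliminates an option:
  (A) (0|1)*10: agrees with the DFA on every string of length ≤ 6
  (B) (0|1)*01(0|1)*: on '01' the DFA goes A → A → B and rejects (B ∉ Accept), but the regex matches it → eliminate
  (C) 1*(01*01*)*: on ε the DFA stays in A and rejects (A ∉ Accept), but the regex matches it → eliminate
  (D) ((0|1)(0|1))*: on ε the DFA stays in A and rejects (A ∉ Accept), but the regex matches it → eliminate
Only (A) is consistent with the DFA.
(A) (0|1)*10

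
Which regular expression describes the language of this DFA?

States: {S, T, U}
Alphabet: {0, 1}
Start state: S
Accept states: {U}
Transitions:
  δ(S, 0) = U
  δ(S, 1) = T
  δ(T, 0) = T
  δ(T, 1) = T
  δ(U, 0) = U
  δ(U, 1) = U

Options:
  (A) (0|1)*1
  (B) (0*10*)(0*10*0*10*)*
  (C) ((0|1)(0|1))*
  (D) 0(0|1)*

Check each option against the DFA on short strings; one disagreement eliminates an option:
  (A) (0|1)*1: on '0' the DFA goes S → U and accepts (U ∈ Accept), but the regex does not match it → eliminate
  (B) (0*10*)(0*10*0*10*)*: on '0' the DFA goes S → U and accepts (U ∈ Accept), but the regex does not match it → eliminate
  (C) ((0|1)(0|1))*: on ε the DFA stays in S and rejects (S ∉ Accept), but the regex matches it → eliminate
  (D) 0(0|1)*: agrees with the DFA on every string of length ≤ 6
Only (D) is consistent with the DFA.
(D) 0(0|1)*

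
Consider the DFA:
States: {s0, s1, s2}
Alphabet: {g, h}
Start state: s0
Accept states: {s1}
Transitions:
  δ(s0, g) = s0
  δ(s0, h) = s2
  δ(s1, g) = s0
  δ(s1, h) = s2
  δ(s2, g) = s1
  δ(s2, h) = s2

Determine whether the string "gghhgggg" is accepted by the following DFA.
Processing string "gghhgggg":
  s0 --g--> s0
  s0 --g--> s0
  s0 --h--> s2
  s2 --h--> s2
  s2 --g--> s1
  s1 --g--> s0
  s0 --g--> s0
  s0 --g--> s0
Final state: s0
Accept states: {s1}
No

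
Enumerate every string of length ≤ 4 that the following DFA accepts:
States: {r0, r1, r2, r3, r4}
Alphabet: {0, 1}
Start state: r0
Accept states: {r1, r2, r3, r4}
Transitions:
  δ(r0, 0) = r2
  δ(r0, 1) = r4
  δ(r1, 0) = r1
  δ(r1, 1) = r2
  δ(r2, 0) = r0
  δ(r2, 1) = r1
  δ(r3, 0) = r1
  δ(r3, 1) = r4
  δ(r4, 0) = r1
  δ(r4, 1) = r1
0, 1, 01, 10, 11, 000, 001, 010, 011, 100, 101, 110, 111, 0001, 0010, 0011, 0100, 0101, 0111, 1000, 1001, 1011, 1100, 1101, 1111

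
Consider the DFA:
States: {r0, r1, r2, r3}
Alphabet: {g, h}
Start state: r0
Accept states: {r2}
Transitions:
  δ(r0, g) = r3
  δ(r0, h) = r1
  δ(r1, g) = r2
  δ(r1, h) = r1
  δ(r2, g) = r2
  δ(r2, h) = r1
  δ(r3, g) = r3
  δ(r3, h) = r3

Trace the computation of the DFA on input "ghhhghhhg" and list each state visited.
read 'g': r0 → r3
  read 'h': r3 → r3
  read 'h': r3 → r3
  read 'h': r3 → r3
  read 'g': r3 → r3
  read 'h': r3 → r3
  read 'h': r3 → r3
  read 'h': r3 → r3
  read 'g': r3 → r3
r0 -> r3 -> r3 -> r3 -> r3 -> r3 -> r3 -> r3 -> r3 -> r3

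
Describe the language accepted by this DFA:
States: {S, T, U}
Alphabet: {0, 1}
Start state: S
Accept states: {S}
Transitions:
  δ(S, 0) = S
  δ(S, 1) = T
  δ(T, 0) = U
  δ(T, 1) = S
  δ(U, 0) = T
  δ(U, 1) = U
Testing a few strings:
  '10' → reject
  '1' → reject
  '111' → reject
  '101' → reject
State roles: S=value ≡ 0 (mod 3); T=value ≡ 1 (mod 3); U=value ≡ 2 (mod 3)
All binary strings representing a multiple of 3 (read in base 2; leading zeros allowed and ε counts as 0)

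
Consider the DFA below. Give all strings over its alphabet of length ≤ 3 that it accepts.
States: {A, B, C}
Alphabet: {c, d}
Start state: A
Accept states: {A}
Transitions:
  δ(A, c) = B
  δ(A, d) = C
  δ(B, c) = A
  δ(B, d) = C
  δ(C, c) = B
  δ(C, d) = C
ε, cc, dcc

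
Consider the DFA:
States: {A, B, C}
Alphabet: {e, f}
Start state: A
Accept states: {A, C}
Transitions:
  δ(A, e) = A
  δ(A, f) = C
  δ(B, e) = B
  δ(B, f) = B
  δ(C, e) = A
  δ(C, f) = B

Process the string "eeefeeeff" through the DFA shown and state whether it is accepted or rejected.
Processing string "eeefeeeff":
  A --e--> A
  A --e--> A
  A --e--> A
  A --f--> C
  C --e--> A
  A --e--> A
  A --e--> A
  A --f--> C
  C --f--> B
Final state: B
Accept states: {A, C}
No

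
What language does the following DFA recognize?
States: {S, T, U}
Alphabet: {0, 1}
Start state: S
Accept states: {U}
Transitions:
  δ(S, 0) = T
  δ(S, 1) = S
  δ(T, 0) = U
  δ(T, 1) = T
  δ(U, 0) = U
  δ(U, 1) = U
Testing a few strings:
  '1' → reject
  '10' → reject
  '0' → reject
  '1011' → reject
State roles: S=zero 0's seen; T=one 0 seen; U=≥ two 0's seen
All binary strings containing at least two 0's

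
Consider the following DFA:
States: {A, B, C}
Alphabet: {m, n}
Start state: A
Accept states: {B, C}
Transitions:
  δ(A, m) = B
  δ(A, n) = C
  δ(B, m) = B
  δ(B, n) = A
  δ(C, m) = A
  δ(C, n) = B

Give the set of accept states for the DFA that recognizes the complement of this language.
Complement accept states = All states \ Original accept states
= {A, B, C} \ {B, C}
{A}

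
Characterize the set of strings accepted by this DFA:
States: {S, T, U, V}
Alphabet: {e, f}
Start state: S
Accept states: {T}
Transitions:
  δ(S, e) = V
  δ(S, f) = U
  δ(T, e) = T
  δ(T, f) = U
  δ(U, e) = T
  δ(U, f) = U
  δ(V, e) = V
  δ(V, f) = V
Testing a few strings:
  'f' → reject
  'fe' → accept
  'ff' → reject
  'ee' → reject
State roles: S=no input read; T=started with f, last symbol e; U=started with f, last symbol f; V=started with e (dead)
All strings over {e,f} that start with f and end with e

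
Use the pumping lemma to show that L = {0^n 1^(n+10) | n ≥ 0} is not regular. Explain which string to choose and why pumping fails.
Assume L is regular with pumping length p. Idea: pumping the 0-block breaks the fixed offset of 10.
Choose s = 0^p 1^(p+10) ∈ L. By the pumping lemma, s = xyz with |xy| ≤ p, |y| > 0, so y = 0^k with k ≥ 1. Then xy²z = 0^(p+k) 1^(p+10). For this to be in L we would need p+10 = (p+k)+10, i.e. k = 0, contradicting k ≥ 1. So xy²z ∉ L.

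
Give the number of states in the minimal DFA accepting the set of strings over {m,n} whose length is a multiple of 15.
By Myhill–Nerode, count the distinguishable equivalence classes: 15 classes — one per residue of the length mod 15; class i is distinguished from class j by any string of length (15 − i) mod 15.
15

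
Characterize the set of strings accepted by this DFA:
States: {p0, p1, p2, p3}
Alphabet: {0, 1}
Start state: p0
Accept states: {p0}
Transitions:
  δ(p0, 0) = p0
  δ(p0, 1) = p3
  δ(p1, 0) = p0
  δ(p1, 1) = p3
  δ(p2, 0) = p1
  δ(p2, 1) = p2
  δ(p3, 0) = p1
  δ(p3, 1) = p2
Testing a few strings:
  '0' → accept
  '1001' → reject
  '11' → reject
  '1101' → reject
State roles: p0=value ≡ 0 (mod 4); p1=value ≡ 2 (mod 4); p2=value ≡ 3 (mod 4); p3=value ≡ 1 (mod 4)
All binary strings representing a multiple of 4 (read in base 2; leading zeros allowed and ε counts as 0)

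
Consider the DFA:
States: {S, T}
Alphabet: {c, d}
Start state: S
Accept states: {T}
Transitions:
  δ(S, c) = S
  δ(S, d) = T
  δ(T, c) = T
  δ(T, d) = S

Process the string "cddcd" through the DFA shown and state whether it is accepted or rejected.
Processing string "cddcd":
  S --c--> S
  S --d--> T
  T --d--> S
  S --c--> S
  S --d--> T
Final state: T
Accept states: {T}
Yes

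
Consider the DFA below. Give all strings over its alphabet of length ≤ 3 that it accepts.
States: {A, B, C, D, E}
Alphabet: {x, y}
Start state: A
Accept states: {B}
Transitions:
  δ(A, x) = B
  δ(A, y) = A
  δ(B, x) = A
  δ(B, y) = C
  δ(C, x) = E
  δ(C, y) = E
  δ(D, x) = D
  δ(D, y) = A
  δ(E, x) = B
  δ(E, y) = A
x, yx, xxx, yyx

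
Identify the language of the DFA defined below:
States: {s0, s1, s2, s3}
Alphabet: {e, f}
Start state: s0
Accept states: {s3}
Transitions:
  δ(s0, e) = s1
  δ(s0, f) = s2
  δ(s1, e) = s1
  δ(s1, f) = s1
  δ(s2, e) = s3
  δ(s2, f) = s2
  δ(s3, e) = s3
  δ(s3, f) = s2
Testing a few strings:
  'ef' → reject
  'feee' → accept
  'eef' → reject
  'fff' → reject
State roles: s0=no input read; s1=started with e (dead); s2=started with f, last symbol f; s3=started with f, last symbol e
All strings over {e,f} that start with f and end with e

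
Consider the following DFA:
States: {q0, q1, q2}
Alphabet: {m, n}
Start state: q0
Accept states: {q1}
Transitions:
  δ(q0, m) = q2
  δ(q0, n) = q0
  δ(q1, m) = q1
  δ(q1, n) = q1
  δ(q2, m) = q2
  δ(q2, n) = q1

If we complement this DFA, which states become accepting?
Complement accept states = All states \ Original accept states
= {q0, q1, q2} \ {q1}
{q0, q2}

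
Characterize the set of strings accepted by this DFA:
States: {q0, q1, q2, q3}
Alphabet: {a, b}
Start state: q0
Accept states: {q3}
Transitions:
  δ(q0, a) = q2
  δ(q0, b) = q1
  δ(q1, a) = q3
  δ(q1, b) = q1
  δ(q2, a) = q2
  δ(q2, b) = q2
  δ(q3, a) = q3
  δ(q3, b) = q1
Testing a few strings:
  'babb' → reject
  'ba' → accept
  'bba' → accept
  'aba' → reject
State roles: q0=no input read; q1=started with b, last symbol b; q2=started with a (dead); q3=started with b, last symbol a
All strings over {a,b} that start with b and end with a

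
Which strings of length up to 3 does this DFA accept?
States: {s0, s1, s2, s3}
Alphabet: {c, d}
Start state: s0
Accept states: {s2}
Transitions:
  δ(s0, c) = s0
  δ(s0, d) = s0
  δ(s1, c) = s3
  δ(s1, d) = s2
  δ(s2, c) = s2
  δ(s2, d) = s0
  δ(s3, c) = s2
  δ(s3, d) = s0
None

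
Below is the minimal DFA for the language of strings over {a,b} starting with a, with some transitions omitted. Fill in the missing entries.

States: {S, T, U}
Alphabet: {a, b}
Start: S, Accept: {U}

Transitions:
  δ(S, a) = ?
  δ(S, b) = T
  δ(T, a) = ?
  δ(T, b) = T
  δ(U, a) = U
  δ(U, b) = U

From the language and accept set, identify what each state tracks — S: no input read; T: started with b (dead); U: started with a.
Each missing δ(q, a) is the state matching the new tracked value after reading a.
δ(S, a) = U; δ(T, a) = T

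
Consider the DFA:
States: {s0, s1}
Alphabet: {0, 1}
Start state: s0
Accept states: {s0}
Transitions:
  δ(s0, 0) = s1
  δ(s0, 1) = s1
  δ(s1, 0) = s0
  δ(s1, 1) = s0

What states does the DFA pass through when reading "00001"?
read '0': s0 → s1
  read '0': s1 → s0
  read '0': s0 → s1
  read '0': s1 → s0
  read '1': s0 → s1
s0 -> s1 -> s0 -> s1 -> s0 -> s1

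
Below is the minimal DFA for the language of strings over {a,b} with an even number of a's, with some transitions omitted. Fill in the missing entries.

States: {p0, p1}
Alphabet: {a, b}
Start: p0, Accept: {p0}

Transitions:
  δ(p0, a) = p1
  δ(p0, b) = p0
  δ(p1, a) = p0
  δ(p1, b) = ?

From the language and accept set, identify what each state tracks — p0: even number of a's so far; p1: odd number of a's so far.
Each missing δ(q, a) is the state matching the new tracked value after reading a.
δ(p1, b) = p1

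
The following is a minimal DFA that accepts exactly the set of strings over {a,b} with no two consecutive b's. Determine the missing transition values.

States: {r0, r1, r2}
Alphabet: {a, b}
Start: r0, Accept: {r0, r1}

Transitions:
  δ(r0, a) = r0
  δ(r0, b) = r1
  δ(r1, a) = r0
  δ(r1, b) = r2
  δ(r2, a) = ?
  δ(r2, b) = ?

From the language and accept set, identify what each state tracks — r0: last symbol not b (ok); r1: last symbol b (ok); r2: saw bb (dead).
Each missing δ(q, a) is the state matching the new tracked value after reading a.
δ(r2, a) = r2; δ(r2, b) = r2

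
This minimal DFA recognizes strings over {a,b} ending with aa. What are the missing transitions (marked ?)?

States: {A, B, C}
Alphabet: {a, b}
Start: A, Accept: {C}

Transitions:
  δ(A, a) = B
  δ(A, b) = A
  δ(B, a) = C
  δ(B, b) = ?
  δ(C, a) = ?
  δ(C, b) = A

From the language and accept set, identify what each state tracks — A: last symbol not a; B: one trailing a; C: two trailing a's.
Each missing δ(q, a) is the state matching the new tracked value after reading a.
δ(B, b) = A; δ(C, a) = C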